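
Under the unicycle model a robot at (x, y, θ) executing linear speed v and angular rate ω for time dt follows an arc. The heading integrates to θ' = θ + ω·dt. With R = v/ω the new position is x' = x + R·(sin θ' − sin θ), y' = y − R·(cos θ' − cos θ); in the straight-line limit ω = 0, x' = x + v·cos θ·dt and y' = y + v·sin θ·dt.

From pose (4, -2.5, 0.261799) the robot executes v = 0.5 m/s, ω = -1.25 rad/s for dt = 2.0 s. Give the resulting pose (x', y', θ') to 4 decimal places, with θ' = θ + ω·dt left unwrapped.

(4.4177, -3.1340, -2.2382)

θ' = 0.2618 + -1.25·2.0 = -2.2382
R = v/ω = 0.5/-1.25 = -0.4000
x' = 4 + -0.4000·(sin -2.2382 − sin 0.2618) = 4.4177
y' = -2.5 − -0.4000·(cos -2.2382 − cos 0.2618) = -3.1340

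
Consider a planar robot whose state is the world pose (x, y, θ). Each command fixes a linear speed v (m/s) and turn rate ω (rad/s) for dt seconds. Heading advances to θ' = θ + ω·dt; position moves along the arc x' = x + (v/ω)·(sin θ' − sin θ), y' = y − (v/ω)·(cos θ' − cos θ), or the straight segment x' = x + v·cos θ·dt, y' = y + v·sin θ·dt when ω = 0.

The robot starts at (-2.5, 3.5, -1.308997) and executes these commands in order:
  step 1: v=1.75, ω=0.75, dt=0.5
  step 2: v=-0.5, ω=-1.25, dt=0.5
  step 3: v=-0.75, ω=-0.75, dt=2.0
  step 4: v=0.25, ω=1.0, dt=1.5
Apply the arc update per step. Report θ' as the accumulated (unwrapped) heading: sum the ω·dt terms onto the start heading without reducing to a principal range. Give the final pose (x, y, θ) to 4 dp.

step 1: θ'=-0.9340 (R=2.3333) → pose (-2.1222, 2.7165, -0.9340)
step 2: θ'=-1.5590 (R=0.4000) → pose (-2.2006, 2.9496, -1.5590)
step 3: θ'=-3.0590 (R=1.0000) → pose (-1.2831, 3.9580, -3.0590)
step 4: θ'=-1.5590 (R=0.2500) → pose (-1.5125, 3.7059, -1.5590)

(-1.5125, 3.7059, -1.5590)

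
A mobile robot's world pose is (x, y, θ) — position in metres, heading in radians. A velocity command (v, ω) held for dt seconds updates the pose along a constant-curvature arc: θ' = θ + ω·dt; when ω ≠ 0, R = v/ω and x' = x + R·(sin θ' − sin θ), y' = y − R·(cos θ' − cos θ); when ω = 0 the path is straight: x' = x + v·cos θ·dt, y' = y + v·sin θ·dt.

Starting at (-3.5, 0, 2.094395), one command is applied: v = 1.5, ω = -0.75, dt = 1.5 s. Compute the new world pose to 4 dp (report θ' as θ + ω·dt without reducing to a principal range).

θ' = 2.0944 + -0.75·1.5 = 0.9694
R = v/ω = 1.5/-0.75 = -2.0000
x' = -3.5 + -2.0000·(sin 0.9694 − sin 2.0944) = -3.4170
y' = 0 − -2.0000·(cos 0.9694 − cos 2.0944) = 2.1316

(-3.4170, 2.1316, 0.9694)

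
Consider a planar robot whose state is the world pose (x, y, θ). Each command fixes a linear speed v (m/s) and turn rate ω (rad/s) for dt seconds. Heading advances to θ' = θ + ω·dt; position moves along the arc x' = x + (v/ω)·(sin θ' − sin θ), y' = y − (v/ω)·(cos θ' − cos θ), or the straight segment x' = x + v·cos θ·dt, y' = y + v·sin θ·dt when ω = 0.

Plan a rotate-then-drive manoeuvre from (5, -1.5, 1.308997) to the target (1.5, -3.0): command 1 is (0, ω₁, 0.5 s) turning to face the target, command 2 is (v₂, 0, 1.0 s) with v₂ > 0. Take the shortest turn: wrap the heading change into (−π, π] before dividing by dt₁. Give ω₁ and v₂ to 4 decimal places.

heading to target = atan2(-3−-1.5, 1.5−5) = -2.7367
Δθ = wrap(-2.7367 − 1.3090) = 2.2375; ω₁ = Δθ/dt₁ = 4.4750
distance = √((1.5−5)² + (-3−-1.5)²) = 3.8079; v₂ = distance/dt₂ = 3.8079

ω₁ = 4.4750, v₂ = 3.8079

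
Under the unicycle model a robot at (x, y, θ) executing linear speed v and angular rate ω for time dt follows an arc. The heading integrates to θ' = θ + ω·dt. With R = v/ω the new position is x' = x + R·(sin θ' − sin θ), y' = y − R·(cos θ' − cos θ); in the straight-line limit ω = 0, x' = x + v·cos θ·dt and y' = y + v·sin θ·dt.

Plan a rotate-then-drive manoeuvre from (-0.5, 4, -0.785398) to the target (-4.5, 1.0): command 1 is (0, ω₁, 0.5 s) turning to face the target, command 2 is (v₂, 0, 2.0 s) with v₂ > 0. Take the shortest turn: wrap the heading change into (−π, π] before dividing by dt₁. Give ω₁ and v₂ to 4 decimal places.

ω₁ = -3.4254, v₂ = 2.5000

heading to target = atan2(1−4, -4.5−-0.5) = -2.4981
Δθ = wrap(-2.4981 − -0.7854) = -1.7127; ω₁ = Δθ/dt₁ = -3.4254
distance = √((-4.5−-0.5)² + (1−4)²) = 5.0000; v₂ = distance/dt₂ = 2.5000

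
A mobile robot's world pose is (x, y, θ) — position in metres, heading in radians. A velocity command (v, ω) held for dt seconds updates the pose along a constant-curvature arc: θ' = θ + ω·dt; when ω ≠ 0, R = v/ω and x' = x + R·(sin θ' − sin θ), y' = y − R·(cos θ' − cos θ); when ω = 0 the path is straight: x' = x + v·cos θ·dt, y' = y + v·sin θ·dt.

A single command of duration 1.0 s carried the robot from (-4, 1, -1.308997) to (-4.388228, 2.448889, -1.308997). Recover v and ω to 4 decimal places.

v = -1.5000, ω = 0.0000

Δθ = -1.308997 − -1.308997 = 0.000000
ω = Δθ/dt = 0.000000/1.0 = 0.0000
ω = 0 → v = (Δx·cos θ + Δy·sin θ)/dt = -1.5000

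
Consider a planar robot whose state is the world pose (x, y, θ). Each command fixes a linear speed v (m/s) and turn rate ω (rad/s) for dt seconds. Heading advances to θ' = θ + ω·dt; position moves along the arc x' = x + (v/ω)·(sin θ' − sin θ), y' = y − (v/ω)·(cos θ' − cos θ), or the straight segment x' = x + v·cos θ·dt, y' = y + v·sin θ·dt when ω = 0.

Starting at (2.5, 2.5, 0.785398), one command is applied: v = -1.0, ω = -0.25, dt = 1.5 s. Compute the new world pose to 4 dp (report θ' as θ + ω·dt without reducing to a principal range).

θ' = 0.7854 + -0.25·1.5 = 0.4104
R = v/ω = -1.0/-0.25 = 4.0000
x' = 2.5 + 4.0000·(sin 0.4104 − sin 0.7854) = 1.2675
y' = 2.5 − 4.0000·(cos 0.4104 − cos 0.7854) = 1.6606

(1.2675, 1.6606, 0.4104)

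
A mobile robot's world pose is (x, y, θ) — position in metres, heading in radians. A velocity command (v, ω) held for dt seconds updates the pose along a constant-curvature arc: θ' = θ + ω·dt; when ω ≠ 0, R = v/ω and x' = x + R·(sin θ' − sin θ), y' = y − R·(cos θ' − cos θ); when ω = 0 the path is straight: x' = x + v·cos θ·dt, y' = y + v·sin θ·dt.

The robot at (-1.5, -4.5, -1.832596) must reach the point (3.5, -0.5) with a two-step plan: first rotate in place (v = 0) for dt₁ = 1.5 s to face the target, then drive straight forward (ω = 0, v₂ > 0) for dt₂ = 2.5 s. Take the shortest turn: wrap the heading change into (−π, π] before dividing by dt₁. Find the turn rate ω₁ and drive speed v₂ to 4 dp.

heading to target = atan2(-0.5−-4.5, 3.5−-1.5) = 0.6747
Δθ = wrap(0.6747 − -1.8326) = 2.5073; ω₁ = Δθ/dt₁ = 1.6716
distance = √((3.5−-1.5)² + (-0.5−-4.5)²) = 6.4031; v₂ = distance/dt₂ = 2.5612

ω₁ = 1.6716, v₂ = 2.5612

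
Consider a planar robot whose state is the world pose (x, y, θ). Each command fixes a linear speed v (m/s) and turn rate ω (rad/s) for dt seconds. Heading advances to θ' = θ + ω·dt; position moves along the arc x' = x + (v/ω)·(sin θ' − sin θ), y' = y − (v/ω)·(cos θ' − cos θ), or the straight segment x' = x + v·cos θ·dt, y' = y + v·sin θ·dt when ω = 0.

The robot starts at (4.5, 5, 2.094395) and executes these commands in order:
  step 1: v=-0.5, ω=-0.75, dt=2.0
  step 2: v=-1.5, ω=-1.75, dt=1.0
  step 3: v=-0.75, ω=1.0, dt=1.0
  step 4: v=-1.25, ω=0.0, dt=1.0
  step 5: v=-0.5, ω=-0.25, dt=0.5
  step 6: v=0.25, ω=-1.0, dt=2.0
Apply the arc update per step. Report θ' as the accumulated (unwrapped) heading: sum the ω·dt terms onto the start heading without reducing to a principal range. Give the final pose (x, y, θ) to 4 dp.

step 1: θ'=0.5944 (R=0.6667) → pose (4.2960, 4.1143, 0.5944)
step 2: θ'=-1.1556 (R=0.8571) → pose (3.0317, 4.4787, -1.1556)
step 3: θ'=-0.1556 (R=-0.7500) → pose (2.4616, 4.9171, -0.1556)
step 4: θ'=-0.1556 (straight) → pose (1.2267, 5.1109, -0.1556)
step 5: θ'=-0.2806 (R=2.0000) → pose (0.9828, 5.1649, -0.2806)
step 6: θ'=-2.2806 (R=-0.2500) → pose (1.1032, 4.7618, -2.2806)

(1.1032, 4.7618, -2.2806)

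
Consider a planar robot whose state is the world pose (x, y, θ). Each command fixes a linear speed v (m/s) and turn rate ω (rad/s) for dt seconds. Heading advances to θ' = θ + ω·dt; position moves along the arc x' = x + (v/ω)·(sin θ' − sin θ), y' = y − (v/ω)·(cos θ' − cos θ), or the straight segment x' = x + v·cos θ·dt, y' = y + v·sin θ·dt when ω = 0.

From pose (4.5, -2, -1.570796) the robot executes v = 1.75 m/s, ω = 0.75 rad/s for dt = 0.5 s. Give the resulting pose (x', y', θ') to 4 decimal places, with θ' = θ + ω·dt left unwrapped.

θ' = -1.5708 + 0.75·0.5 = -1.1958
R = v/ω = 1.75/0.75 = 2.3333
x' = 4.5 + 2.3333·(sin -1.1958 − sin -1.5708) = 4.6621
y' = -2 − 2.3333·(cos -1.1958 − cos -1.5708) = -2.8546

(4.6621, -2.8546, -1.1958)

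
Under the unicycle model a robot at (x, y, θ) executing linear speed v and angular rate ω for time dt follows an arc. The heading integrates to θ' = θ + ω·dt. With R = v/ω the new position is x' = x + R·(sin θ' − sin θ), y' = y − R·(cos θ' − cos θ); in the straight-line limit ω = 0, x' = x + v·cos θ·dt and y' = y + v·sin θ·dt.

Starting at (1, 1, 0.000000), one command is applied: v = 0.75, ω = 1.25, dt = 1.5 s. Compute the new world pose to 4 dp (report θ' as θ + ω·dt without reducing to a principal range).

(1.5725, 1.7797, 1.8750)

θ' = 0.0000 + 1.25·1.5 = 1.8750
R = v/ω = 0.75/1.25 = 0.6000
x' = 1 + 0.6000·(sin 1.8750 − sin 0.0000) = 1.5725
y' = 1 − 0.6000·(cos 1.8750 − cos 0.0000) = 1.7797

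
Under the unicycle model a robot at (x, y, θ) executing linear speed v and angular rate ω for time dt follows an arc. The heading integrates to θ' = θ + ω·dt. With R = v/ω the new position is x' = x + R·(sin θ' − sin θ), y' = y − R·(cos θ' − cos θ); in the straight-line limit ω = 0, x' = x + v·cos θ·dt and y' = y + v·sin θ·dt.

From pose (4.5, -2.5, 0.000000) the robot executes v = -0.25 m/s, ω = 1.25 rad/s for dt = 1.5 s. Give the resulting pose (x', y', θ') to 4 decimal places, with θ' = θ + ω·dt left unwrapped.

θ' = 0.0000 + 1.25·1.5 = 1.8750
R = v/ω = -0.25/1.25 = -0.2000
x' = 4.5 + -0.2000·(sin 1.8750 − sin 0.0000) = 4.3092
y' = -2.5 − -0.2000·(cos 1.8750 − cos 0.0000) = -2.7599

(4.3092, -2.7599, 1.8750)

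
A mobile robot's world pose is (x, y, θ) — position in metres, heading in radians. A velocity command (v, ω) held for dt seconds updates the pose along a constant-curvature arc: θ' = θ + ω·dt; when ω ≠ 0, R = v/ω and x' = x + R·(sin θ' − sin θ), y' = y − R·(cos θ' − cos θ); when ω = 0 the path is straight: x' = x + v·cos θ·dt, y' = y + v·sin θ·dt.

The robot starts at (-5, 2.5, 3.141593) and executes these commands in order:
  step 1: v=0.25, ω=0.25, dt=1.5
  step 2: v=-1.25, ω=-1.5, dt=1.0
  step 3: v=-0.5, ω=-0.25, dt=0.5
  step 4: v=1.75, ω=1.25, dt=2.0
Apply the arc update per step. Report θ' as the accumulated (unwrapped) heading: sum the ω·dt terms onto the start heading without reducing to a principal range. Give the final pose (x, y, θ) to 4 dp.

(-6.8729, 1.7827, 4.3916)

step 1: θ'=3.5166 (R=1.0000) → pose (-5.3663, 2.4305, 3.5166)
step 2: θ'=2.0166 (R=0.8333) → pose (-4.3092, 2.0144, 2.0166)
step 3: θ'=1.8916 (R=2.0000) → pose (-4.2157, 1.7827, 1.8916)
step 4: θ'=4.3916 (R=1.4000) → pose (-6.8729, 1.7827, 4.3916)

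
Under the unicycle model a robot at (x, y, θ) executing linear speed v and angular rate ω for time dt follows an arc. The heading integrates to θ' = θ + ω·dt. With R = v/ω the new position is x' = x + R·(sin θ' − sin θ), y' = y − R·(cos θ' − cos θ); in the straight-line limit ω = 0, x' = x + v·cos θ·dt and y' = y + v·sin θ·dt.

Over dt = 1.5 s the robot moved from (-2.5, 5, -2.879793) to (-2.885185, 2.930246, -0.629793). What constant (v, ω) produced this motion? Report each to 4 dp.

v = 1.7500, ω = 1.5000

Δθ = -0.629793 − -2.879793 = 2.250000
ω = Δθ/dt = 2.250000/1.5 = 1.5000
R = −Δy/(cos θ' − cos θ) = 1.1667
v = R·ω = 1.1667·1.5000 = 1.7500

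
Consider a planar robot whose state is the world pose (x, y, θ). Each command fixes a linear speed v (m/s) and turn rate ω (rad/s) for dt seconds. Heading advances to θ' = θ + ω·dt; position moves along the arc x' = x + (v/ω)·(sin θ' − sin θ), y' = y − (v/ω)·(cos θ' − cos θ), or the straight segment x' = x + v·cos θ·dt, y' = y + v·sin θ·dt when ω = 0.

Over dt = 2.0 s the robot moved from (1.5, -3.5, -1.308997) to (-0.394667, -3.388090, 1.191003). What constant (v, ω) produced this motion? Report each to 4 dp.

v = -1.2500, ω = 1.2500

Δθ = 1.191003 − -1.308997 = 2.500000
ω = Δθ/dt = 2.500000/2.0 = 1.2500
R = Δx/(sin θ' − sin θ) = -1.0000
v = R·ω = -1.0000·1.2500 = -1.2500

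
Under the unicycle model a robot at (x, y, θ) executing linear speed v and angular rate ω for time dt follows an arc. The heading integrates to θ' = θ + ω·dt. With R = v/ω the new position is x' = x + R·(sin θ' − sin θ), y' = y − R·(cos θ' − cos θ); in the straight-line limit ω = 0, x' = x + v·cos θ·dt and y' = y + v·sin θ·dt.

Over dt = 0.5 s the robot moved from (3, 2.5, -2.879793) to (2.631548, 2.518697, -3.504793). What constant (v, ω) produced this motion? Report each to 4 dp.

Δθ = -3.504793 − -2.879793 = -0.625000
ω = Δθ/dt = -0.625000/0.5 = -1.2500
R = Δx/(sin θ' − sin θ) = -0.6000
v = R·ω = -0.6000·-1.2500 = 0.7500

v = 0.7500, ω = -1.2500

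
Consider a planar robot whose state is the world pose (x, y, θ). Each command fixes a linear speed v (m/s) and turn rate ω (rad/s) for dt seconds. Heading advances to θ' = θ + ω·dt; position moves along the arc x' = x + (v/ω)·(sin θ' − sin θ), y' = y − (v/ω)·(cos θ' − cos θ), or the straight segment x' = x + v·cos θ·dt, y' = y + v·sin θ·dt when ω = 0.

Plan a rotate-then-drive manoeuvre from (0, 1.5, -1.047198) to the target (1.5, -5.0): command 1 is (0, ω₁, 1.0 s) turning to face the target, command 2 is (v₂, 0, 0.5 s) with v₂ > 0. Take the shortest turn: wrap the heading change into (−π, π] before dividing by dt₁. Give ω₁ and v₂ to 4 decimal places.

ω₁ = -0.2968, v₂ = 13.3417

heading to target = atan2(-5−1.5, 1.5−0) = -1.3440
Δθ = wrap(-1.3440 − -1.0472) = -0.2968; ω₁ = Δθ/dt₁ = -0.2968
distance = √((1.5−0)² + (-5−1.5)²) = 6.6708; v₂ = distance/dt₂ = 13.3417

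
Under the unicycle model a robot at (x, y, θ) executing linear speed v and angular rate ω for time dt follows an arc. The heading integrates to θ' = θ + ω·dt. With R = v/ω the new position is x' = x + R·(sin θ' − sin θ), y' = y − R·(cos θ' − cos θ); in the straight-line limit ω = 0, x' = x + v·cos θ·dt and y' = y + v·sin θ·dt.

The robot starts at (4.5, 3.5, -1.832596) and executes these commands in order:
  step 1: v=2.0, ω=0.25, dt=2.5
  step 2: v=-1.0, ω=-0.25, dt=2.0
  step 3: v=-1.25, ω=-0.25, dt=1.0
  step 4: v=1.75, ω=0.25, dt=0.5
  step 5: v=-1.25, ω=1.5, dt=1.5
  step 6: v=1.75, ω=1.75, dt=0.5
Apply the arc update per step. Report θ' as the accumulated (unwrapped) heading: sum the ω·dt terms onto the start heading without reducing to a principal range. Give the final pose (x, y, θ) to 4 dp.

step 1: θ'=-1.2076 (R=8.0000) → pose (4.7493, -1.4127, -1.2076)
step 2: θ'=-1.7076 (R=4.0000) → pose (4.5257, 0.5539, -1.7076)
step 3: θ'=-1.9576 (R=5.0000) → pose (4.8484, 1.7581, -1.9576)
step 4: θ'=-1.8326 (R=7.0000) → pose (4.5698, 0.9293, -1.8326)
step 5: θ'=0.4174 (R=-0.8333) → pose (3.4270, 1.9068, 0.4174)
step 6: θ'=1.2924 (R=1.0000) → pose (3.9831, 2.5461, 1.2924)

(3.9831, 2.5461, 1.2924)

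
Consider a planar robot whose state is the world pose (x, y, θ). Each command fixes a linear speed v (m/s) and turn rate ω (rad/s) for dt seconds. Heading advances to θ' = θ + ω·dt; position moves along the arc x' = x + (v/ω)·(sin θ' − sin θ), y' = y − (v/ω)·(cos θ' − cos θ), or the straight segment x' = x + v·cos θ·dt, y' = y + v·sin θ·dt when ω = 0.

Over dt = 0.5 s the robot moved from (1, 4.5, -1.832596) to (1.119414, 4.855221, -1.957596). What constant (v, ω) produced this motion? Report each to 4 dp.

v = -0.7500, ω = -0.2500

Δθ = -1.957596 − -1.832596 = -0.125000
ω = Δθ/dt = -0.125000/0.5 = -0.2500
R = −Δy/(cos θ' − cos θ) = 3.0000
v = R·ω = 3.0000·-0.2500 = -0.7500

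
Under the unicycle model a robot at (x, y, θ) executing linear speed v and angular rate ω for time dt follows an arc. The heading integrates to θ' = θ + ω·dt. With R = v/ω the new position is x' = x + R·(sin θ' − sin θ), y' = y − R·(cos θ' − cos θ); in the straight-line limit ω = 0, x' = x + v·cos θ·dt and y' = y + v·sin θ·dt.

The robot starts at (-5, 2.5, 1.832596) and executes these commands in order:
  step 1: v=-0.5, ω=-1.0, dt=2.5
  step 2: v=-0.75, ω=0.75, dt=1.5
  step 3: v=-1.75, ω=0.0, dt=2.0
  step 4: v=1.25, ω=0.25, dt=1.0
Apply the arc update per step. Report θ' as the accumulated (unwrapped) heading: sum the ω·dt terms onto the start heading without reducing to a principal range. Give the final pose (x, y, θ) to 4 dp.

step 1: θ'=-0.6674 (R=0.5000) → pose (-5.7924, 1.9779, -0.6674)
step 2: θ'=0.4576 (R=-1.0000) → pose (-6.8532, 2.0896, 0.4576)
step 3: θ'=0.4576 (straight) → pose (-9.9931, 0.5433, 0.4576)
step 4: θ'=0.7076 (R=5.0000) → pose (-8.9520, 1.2292, 0.7076)

(-8.9520, 1.2292, 0.7076)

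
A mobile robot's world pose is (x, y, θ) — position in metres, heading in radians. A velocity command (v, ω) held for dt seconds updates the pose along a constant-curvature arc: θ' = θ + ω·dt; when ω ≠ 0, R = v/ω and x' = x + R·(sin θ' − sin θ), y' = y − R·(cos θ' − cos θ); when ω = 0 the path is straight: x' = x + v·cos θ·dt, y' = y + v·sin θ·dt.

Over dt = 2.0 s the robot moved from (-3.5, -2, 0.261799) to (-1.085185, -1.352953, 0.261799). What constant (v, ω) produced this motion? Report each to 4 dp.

Δθ = 0.261799 − 0.261799 = 0.000000
ω = Δθ/dt = 0.000000/2.0 = 0.0000
ω = 0 → v = (Δx·cos θ + Δy·sin θ)/dt = 1.2500

v = 1.2500, ω = 0.0000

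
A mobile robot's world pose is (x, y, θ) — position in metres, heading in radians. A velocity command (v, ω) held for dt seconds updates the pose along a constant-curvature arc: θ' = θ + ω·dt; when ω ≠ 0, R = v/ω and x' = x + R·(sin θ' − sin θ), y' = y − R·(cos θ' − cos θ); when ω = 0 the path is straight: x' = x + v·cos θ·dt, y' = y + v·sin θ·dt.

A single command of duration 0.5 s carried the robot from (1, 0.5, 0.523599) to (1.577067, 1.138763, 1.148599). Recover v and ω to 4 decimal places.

v = 1.7500, ω = 1.2500

Δθ = 1.148599 − 0.523599 = 0.625000
ω = Δθ/dt = 0.625000/0.5 = 1.2500
R = −Δy/(cos θ' − cos θ) = 1.4000
v = R·ω = 1.4000·1.2500 = 1.7500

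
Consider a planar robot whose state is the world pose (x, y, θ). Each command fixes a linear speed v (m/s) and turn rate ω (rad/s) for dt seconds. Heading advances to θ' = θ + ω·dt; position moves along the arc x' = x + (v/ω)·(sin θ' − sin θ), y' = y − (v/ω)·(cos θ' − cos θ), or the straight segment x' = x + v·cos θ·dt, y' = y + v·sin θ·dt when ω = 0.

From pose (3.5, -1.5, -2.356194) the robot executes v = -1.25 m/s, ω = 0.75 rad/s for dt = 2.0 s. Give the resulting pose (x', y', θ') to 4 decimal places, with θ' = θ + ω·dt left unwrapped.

(3.5804, 0.7707, -0.8562)

θ' = -2.3562 + 0.75·2.0 = -0.8562
R = v/ω = -1.25/0.75 = -1.6667
x' = 3.5 + -1.6667·(sin -0.8562 − sin -2.3562) = 3.5804
y' = -1.5 − -1.6667·(cos -0.8562 − cos -2.3562) = 0.7707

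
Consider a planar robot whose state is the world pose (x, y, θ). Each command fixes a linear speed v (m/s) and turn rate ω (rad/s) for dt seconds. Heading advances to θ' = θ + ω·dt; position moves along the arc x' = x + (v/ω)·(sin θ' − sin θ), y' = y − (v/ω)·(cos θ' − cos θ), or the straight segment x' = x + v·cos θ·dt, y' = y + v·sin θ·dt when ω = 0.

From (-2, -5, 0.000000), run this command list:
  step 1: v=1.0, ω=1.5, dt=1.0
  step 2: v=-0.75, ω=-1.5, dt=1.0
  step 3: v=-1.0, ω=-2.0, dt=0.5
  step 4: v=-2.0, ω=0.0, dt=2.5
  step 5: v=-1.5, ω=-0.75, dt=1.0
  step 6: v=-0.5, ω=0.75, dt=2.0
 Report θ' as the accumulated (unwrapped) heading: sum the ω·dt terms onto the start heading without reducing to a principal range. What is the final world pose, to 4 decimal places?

step 1: θ'=1.5000 (R=0.6667) → pose (-1.3350, -4.3805, 1.5000)
step 2: θ'=0.0000 (R=0.5000) → pose (-1.8338, -4.8451, 0.0000)
step 3: θ'=-1.0000 (R=0.5000) → pose (-2.2545, -4.6153, -1.0000)
step 4: θ'=-1.0000 (straight) → pose (-4.9560, -0.4079, -1.0000)
step 5: θ'=-1.7500 (R=2.0000) → pose (-5.2410, 1.0292, -1.7500)
step 6: θ'=-0.2500 (R=-0.6667) → pose (-5.7321, 1.7939, -0.2500)

(-5.7321, 1.7939, -0.2500)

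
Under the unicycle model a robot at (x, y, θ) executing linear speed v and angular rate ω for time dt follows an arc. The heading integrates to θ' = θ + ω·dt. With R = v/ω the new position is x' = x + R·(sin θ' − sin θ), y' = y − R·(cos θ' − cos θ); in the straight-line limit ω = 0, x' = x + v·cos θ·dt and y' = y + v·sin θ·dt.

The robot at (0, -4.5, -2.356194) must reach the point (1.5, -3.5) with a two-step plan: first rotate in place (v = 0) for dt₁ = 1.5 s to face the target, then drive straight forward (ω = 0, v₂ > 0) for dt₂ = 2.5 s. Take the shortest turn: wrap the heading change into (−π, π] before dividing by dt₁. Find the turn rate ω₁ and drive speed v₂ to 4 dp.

heading to target = atan2(-3.5−-4.5, 1.5−0) = 0.5880
Δθ = wrap(0.5880 − -2.3562) = 2.9442; ω₁ = Δθ/dt₁ = 1.9628
distance = √((1.5−0)² + (-3.5−-4.5)²) = 1.8028; v₂ = distance/dt₂ = 0.7211

ω₁ = 1.9628, v₂ = 0.7211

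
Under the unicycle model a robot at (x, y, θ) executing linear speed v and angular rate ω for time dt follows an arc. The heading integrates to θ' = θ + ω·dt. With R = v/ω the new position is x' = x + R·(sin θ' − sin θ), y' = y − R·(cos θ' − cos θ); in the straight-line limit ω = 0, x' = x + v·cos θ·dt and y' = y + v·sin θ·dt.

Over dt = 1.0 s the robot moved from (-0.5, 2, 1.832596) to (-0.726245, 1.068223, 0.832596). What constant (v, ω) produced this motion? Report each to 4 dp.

Δθ = 0.832596 − 1.832596 = -1.000000
ω = Δθ/dt = -1.000000/1.0 = -1.0000
R = −Δy/(cos θ' − cos θ) = 1.0000
v = R·ω = 1.0000·-1.0000 = -1.0000

v = -1.0000, ω = -1.0000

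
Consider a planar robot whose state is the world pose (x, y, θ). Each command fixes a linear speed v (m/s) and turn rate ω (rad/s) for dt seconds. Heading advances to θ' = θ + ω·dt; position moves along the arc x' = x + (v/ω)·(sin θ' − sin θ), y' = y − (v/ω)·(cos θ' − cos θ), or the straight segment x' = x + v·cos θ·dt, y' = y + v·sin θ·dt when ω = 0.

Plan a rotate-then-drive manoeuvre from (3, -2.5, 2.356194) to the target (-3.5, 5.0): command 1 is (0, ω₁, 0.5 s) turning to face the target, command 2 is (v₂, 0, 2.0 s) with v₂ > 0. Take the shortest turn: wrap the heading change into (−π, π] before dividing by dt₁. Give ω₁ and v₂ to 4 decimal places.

heading to target = atan2(5−-2.5, -3.5−3) = 2.2849
Δθ = wrap(2.2849 − 2.3562) = -0.0713; ω₁ = Δθ/dt₁ = -0.1426
distance = √((-3.5−3)² + (5−-2.5)²) = 9.9247; v₂ = distance/dt₂ = 4.9624

ω₁ = -0.1426, v₂ = 4.9624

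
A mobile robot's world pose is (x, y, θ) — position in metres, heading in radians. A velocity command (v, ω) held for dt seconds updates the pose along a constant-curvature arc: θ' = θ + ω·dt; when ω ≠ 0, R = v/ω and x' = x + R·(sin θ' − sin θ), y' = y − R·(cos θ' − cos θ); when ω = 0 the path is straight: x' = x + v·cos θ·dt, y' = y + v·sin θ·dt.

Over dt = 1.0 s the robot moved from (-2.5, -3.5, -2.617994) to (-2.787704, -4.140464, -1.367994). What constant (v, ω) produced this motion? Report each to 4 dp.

Δθ = -1.367994 − -2.617994 = 1.250000
ω = Δθ/dt = 1.250000/1.0 = 1.2500
R = −Δy/(cos θ' − cos θ) = 0.6000
v = R·ω = 0.6000·1.2500 = 0.7500

v = 0.7500, ω = 1.2500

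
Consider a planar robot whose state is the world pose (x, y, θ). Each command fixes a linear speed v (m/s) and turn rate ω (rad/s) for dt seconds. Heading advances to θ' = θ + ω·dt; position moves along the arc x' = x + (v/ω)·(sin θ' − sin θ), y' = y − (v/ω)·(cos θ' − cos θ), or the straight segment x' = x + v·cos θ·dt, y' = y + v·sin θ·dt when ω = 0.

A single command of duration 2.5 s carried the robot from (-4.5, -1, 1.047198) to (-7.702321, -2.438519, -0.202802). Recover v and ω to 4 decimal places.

Δθ = -0.202802 − 1.047198 = -1.250000
ω = Δθ/dt = -1.250000/2.5 = -0.5000
R = Δx/(sin θ' − sin θ) = 3.0000
v = R·ω = 3.0000·-0.5000 = -1.5000

v = -1.5000, ω = -0.5000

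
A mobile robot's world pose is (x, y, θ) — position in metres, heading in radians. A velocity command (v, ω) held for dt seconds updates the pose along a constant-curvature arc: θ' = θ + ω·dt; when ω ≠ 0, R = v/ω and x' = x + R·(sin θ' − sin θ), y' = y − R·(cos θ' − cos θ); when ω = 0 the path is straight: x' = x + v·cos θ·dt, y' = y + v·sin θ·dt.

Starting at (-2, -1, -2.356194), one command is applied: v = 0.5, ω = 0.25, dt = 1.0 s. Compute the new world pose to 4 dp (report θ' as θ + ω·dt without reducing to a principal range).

(-2.3059, -1.3938, -2.1062)

θ' = -2.3562 + 0.25·1.0 = -2.1062
R = v/ω = 0.5/0.25 = 2.0000
x' = -2 + 2.0000·(sin -2.1062 − sin -2.3562) = -2.3059
y' = -1 − 2.0000·(cos -2.1062 − cos -2.3562) = -1.3938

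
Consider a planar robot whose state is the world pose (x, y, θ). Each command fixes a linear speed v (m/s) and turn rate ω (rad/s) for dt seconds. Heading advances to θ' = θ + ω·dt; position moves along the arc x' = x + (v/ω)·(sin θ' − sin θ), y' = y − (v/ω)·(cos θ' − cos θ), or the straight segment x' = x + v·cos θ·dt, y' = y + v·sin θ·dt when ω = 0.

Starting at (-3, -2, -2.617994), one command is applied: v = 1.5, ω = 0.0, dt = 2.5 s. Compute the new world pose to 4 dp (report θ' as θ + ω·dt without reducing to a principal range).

(-6.2476, -3.8750, -2.6180)

θ' = -2.6180 + 0.0·2.5 = -2.6180
ω = 0 → straight: x' = -3 + 1.5·cos(-2.6180)·2.5 = -6.2476
y' = -2 + 1.5·sin(-2.6180)·2.5 = -3.8750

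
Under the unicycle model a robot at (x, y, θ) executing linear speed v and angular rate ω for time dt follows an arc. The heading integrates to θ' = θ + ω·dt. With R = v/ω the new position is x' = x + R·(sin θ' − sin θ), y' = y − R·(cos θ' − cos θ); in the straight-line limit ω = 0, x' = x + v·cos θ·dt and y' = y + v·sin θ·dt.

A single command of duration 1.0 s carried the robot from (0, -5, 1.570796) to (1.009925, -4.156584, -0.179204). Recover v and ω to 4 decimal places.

v = 1.5000, ω = -1.7500

Δθ = -0.179204 − 1.570796 = -1.750000
ω = Δθ/dt = -1.750000/1.0 = -1.7500
R = Δx/(sin θ' − sin θ) = -0.8571
v = R·ω = -0.8571·-1.7500 = 1.5000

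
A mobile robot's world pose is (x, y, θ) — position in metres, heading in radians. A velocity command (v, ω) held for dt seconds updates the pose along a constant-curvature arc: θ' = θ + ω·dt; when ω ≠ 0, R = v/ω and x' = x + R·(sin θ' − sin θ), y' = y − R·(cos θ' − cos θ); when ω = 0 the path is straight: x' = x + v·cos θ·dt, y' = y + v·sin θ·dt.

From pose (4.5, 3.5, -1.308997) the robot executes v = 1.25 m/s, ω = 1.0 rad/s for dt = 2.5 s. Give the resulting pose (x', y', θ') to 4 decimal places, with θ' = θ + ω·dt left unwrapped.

(6.8683, 3.3601, 1.1910)

θ' = -1.3090 + 1.0·2.5 = 1.1910
R = v/ω = 1.25/1.0 = 1.2500
x' = 4.5 + 1.2500·(sin 1.1910 − sin -1.3090) = 6.8683
y' = 3.5 − 1.2500·(cos 1.1910 − cos -1.3090) = 3.3601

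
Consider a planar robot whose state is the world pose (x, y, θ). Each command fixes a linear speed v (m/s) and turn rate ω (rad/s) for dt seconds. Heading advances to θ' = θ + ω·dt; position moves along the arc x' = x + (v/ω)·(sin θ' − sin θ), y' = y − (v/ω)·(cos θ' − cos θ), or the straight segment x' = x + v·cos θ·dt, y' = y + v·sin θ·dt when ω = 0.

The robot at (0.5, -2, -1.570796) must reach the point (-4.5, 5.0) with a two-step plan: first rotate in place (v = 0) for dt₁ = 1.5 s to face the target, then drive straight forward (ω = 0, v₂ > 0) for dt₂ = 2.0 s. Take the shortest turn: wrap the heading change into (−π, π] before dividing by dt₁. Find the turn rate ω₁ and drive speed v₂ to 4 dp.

heading to target = atan2(5−-2, -4.5−0.5) = 2.1910
Δθ = wrap(2.1910 − -1.5708) = -2.5213; ω₁ = Δθ/dt₁ = -1.6809
distance = √((-4.5−0.5)² + (5−-2)²) = 8.6023; v₂ = distance/dt₂ = 4.3012

ω₁ = -1.6809, v₂ = 4.3012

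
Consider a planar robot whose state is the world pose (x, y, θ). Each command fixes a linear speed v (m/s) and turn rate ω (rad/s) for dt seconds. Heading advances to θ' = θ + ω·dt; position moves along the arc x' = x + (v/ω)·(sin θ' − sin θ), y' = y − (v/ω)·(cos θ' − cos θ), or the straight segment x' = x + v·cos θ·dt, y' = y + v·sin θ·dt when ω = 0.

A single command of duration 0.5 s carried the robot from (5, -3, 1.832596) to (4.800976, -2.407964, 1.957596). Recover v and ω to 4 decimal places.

v = 1.2500, ω = 0.2500

Δθ = 1.957596 − 1.832596 = 0.125000
ω = Δθ/dt = 0.125000/0.5 = 0.2500
R = −Δy/(cos θ' − cos θ) = 5.0000
v = R·ω = 5.0000·0.2500 = 1.2500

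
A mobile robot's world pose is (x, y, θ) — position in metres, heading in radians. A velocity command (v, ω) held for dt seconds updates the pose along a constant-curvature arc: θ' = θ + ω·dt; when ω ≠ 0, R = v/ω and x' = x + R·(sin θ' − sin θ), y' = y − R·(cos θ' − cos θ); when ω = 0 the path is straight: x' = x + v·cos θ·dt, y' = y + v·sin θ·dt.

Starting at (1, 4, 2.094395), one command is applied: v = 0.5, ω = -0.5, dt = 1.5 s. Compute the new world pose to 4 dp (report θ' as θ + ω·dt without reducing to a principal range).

(0.8915, 4.7245, 1.3444)

θ' = 2.0944 + -0.5·1.5 = 1.3444
R = v/ω = 0.5/-0.5 = -1.0000
x' = 1 + -1.0000·(sin 1.3444 − sin 2.0944) = 0.8915
y' = 4 − -1.0000·(cos 1.3444 − cos 2.0944) = 4.7245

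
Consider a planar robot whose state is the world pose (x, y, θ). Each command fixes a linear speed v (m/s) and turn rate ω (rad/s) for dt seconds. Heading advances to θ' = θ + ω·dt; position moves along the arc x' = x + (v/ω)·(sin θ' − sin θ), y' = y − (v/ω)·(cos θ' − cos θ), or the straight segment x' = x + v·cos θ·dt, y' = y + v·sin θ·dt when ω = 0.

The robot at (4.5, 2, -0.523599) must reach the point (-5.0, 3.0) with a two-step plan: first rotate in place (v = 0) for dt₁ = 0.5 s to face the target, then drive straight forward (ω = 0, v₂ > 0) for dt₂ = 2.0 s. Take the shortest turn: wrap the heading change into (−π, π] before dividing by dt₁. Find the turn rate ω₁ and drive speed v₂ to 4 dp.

ω₁ = -5.4457, v₂ = 4.7762

heading to target = atan2(3−2, -5−4.5) = 3.0367
Δθ = wrap(3.0367 − -0.5236) = -2.7229; ω₁ = Δθ/dt₁ = -5.4457
distance = √((-5−4.5)² + (3−2)²) = 9.5525; v₂ = distance/dt₂ = 4.7762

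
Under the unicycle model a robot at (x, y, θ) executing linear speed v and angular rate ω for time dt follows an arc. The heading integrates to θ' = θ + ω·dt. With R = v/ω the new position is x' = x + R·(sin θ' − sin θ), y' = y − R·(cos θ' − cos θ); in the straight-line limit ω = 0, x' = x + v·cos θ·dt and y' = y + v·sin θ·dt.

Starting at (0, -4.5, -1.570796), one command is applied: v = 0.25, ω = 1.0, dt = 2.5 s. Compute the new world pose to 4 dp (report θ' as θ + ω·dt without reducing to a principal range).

θ' = -1.5708 + 1.0·2.5 = 0.9292
R = v/ω = 0.25/1.0 = 0.2500
x' = 0 + 0.2500·(sin 0.9292 − sin -1.5708) = 0.4503
y' = -4.5 − 0.2500·(cos 0.9292 − cos -1.5708) = -4.6496

(0.4503, -4.6496, 0.9292)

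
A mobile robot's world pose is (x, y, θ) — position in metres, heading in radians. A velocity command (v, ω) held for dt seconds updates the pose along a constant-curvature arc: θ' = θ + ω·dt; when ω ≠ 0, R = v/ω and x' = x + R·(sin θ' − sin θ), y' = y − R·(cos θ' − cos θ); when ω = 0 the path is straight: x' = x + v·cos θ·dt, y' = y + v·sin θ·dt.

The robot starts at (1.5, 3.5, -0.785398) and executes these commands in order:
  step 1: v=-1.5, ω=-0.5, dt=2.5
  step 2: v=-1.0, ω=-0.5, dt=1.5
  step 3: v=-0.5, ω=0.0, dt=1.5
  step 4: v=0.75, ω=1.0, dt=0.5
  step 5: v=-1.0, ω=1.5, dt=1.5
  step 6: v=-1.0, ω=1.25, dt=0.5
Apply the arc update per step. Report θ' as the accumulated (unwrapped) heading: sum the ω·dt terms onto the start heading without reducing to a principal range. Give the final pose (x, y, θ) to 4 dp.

(1.4747, 8.9625, 0.5896)

step 1: θ'=-2.0354 (R=3.0000) → pose (0.9393, 6.9655, -2.0354)
step 2: θ'=-2.7854 (R=2.0000) → pose (2.0299, 7.9438, -2.7854)
step 3: θ'=-2.7854 (straight) → pose (2.7328, 8.2054, -2.7854)
step 4: θ'=-2.2854 (R=0.7500) → pose (2.4278, 7.9939, -2.2854)
step 5: θ'=-0.0354 (R=-0.6667) → pose (1.9479, 9.0971, -0.0354)
step 6: θ'=0.5896 (R=-0.8000) → pose (1.4747, 8.9625, 0.5896)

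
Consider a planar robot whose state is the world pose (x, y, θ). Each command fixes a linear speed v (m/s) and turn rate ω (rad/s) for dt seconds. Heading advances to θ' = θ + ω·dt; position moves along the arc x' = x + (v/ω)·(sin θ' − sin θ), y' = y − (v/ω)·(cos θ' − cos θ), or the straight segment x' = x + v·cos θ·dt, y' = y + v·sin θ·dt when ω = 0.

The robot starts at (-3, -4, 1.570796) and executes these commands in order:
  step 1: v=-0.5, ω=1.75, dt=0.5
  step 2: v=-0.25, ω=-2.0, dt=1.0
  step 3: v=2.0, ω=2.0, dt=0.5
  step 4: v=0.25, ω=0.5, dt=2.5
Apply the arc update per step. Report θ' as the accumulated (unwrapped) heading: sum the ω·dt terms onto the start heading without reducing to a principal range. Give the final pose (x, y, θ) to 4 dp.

(-2.6431, -3.1370, 2.6958)

step 1: θ'=2.4458 (R=-0.2857) → pose (-2.8974, -4.2193, 2.4458)
step 2: θ'=0.4458 (R=0.1250) → pose (-2.9237, -4.4280, 0.4458)
step 3: θ'=1.4458 (R=1.0000) → pose (-2.3626, -3.6504, 1.4458)
step 4: θ'=2.6958 (R=0.5000) → pose (-2.6431, -3.1370, 2.6958)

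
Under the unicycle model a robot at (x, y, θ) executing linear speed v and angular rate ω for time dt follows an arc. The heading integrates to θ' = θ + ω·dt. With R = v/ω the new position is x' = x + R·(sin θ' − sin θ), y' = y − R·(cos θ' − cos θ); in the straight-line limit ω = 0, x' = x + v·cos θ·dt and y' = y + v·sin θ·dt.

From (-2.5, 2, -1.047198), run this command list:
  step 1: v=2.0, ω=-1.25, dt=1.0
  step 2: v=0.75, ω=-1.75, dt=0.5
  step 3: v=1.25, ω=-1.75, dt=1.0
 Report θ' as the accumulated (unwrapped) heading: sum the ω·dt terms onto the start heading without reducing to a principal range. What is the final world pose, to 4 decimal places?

(-3.6998, 0.8563, -4.9222)

step 1: θ'=-2.2972 (R=-1.6000) → pose (-2.6895, 0.1373, -2.2972)
step 2: θ'=-3.1722 (R=-0.4286) → pose (-3.0230, -0.0064, -3.1722)
step 3: θ'=-4.9222 (R=-0.7143) → pose (-3.6998, 0.8563, -4.9222)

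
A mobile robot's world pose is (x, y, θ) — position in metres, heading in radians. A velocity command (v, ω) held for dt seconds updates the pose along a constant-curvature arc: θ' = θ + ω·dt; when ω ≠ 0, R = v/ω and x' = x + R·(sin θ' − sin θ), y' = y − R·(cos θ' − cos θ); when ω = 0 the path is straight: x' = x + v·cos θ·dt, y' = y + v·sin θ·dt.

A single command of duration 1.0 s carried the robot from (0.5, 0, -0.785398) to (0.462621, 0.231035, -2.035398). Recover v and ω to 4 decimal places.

v = -0.2500, ω = -1.2500

Δθ = -2.035398 − -0.785398 = -1.250000
ω = Δθ/dt = -1.250000/1.0 = -1.2500
R = −Δy/(cos θ' − cos θ) = 0.2000
v = R·ω = 0.2000·-1.2500 = -0.2500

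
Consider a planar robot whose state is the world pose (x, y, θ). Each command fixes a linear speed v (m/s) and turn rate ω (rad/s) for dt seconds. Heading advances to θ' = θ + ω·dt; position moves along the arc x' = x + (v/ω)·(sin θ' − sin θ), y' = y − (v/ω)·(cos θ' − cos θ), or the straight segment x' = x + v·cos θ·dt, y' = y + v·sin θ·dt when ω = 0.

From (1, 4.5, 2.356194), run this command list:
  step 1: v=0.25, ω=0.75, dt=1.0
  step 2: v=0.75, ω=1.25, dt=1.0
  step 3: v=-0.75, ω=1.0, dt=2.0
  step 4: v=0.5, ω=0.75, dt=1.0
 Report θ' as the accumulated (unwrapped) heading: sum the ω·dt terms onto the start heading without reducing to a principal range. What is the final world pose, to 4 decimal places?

(-0.1249, 5.4281, 7.1062)

step 1: θ'=3.1062 (R=0.3333) → pose (0.7761, 4.5974, 3.1062)
step 2: θ'=4.3562 (R=0.6000) → pose (0.1925, 4.2070, 4.3562)
step 3: θ'=6.3562 (R=-0.7500) → pose (-0.5651, 5.2166, 6.3562)
step 4: θ'=7.1062 (R=0.6667) → pose (-0.1249, 5.4281, 7.1062)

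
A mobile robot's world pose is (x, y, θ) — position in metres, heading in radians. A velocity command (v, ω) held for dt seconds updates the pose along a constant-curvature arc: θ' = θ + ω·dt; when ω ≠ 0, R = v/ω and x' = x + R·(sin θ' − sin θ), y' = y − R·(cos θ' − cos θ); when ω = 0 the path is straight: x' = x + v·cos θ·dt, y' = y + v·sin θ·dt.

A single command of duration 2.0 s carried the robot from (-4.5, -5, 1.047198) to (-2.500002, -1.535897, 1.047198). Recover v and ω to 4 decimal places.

Δθ = 1.047198 − 1.047198 = 0.000000
ω = Δθ/dt = 0.000000/2.0 = 0.0000
ω = 0 → v = (Δx·cos θ + Δy·sin θ)/dt = 2.0000

v = 2.0000, ω = 0.0000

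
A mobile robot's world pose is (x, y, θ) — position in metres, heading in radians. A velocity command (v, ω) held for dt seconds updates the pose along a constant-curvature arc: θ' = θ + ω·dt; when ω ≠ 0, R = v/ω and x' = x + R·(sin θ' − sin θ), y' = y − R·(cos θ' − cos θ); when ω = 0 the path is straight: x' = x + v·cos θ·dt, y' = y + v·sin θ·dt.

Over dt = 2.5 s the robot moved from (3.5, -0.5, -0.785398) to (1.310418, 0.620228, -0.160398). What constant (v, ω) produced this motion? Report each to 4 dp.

Δθ = -0.160398 − -0.785398 = 0.625000
ω = Δθ/dt = 0.625000/2.5 = 0.2500
R = Δx/(sin θ' − sin θ) = -4.0000
v = R·ω = -4.0000·0.2500 = -1.0000

v = -1.0000, ω = 0.2500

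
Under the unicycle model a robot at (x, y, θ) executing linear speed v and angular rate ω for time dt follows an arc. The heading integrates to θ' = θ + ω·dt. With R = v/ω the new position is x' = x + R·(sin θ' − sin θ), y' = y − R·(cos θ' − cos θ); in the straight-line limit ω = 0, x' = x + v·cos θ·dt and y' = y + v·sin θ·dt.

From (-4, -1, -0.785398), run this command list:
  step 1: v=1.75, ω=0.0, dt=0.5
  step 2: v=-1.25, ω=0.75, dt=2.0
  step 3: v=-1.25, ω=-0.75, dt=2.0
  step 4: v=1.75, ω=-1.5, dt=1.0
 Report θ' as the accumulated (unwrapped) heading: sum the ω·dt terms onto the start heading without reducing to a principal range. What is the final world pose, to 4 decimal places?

step 1: θ'=-0.7854 (straight) → pose (-3.3813, -1.6187, -0.7854)
step 2: θ'=0.7146 (R=-1.6667) → pose (-5.6520, -1.5383, 0.7146)
step 3: θ'=-0.7854 (R=1.6667) → pose (-7.9227, -1.4579, -0.7854)
step 4: θ'=-2.2854 (R=-1.1667) → pose (-7.8664, -3.0474, -2.2854)

(-7.8664, -3.0474, -2.2854)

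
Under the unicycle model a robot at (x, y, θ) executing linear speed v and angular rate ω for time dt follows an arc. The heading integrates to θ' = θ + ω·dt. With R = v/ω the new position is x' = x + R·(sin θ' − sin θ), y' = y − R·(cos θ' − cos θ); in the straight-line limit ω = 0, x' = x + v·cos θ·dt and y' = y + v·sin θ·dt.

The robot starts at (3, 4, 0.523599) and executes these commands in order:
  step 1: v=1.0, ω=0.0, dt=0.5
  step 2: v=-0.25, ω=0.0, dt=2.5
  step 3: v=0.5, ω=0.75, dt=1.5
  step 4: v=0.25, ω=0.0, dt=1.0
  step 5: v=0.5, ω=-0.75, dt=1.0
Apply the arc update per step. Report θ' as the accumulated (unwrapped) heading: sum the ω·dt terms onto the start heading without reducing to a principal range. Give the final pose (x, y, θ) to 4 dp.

step 1: θ'=0.5236 (straight) → pose (3.4330, 4.2500, 0.5236)
step 2: θ'=0.5236 (straight) → pose (2.8917, 3.9375, 0.5236)
step 3: θ'=1.6486 (R=0.6667) → pose (3.2231, 4.5667, 1.6486)
step 4: θ'=1.6486 (straight) → pose (3.2036, 4.8159, 1.6486)
step 5: θ'=0.8986 (R=-0.6667) → pose (3.3466, 5.2829, 0.8986)

(3.3466, 5.2829, 0.8986)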